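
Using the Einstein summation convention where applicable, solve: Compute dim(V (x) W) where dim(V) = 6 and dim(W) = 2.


The dimension of a tensor product is the product of dimensions.
dim(V) = 6, dim(W) = 2
dim(V (x) W) = 6 * 2 = 12

12


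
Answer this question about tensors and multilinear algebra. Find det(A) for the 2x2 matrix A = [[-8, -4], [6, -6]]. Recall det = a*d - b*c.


For a 2x2 matrix [[a, b], [c, d]], det = a*d - b*c.
a = -8, b = -4, c = 6, d = -6
a*d = -8 * -6 = 48
b*c = -4 * 6 = -24
det = 48 - -24 = 72

72


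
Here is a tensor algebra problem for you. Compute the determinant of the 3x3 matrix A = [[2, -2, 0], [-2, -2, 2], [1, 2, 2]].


Expanding along the first row, det(A) = a11*M_11 - a12*M_12 + a13*M_13, where M_1j is the (1,j) minor.
Minor M_11 = -2*2 - 2*2 = -8
Minor M_12 = -2*2 - 2*1 = -6
Minor M_13 = -2*2 - -2*1 = -2
det = 2*(-8) - -2*(-6) + 0*(-2)
    = -16 - 12 + 0
    = -28

-28


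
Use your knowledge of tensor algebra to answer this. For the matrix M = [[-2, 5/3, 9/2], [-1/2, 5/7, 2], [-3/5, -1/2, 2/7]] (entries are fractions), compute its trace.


The trace is the sum of diagonal entries.
Diagonal: M[1,1] = -2, M[2,2] = 5/7, M[3,3] = 2/7
Tr(M) = -2 + 5/7 + 2/7
Computing step by step:
After adding M[1,1]: -2
After adding M[2,2]: -9/7
After adding M[3,3]: -1
Tr(M) = -1

-1


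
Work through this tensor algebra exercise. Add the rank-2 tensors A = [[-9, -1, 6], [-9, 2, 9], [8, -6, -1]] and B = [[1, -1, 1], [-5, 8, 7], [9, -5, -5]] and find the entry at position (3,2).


Tensor addition is component-wise: (A + B)_{ij} = A_{ij} + B_{ij}.
A_{32} = -6
B_{32} = -5
(A + B)_{32} = -6 + -5 = -11

-11


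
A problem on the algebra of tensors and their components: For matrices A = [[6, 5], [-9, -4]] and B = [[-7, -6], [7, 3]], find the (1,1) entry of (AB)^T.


(AB)^T_{ij} = (AB)_{ji} = sum_k A_{jk} B_{ki}.
For i=1, j=1 we need (AB)_{11}:
A_{11} * B_{11} = 6 * -7 = -42
A_{12} * B_{21} = 5 * 7 = 35
Sum = -42 + 35 = -7

-7


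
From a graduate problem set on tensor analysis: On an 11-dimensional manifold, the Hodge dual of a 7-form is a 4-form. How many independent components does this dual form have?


The Hodge dual of a p-form on an n-dimensional manifold is an (n-p)-form.
n = 11, p = 7, so dual degree = 11 - 7 = 4
The number of components is C(n, n-p) = C(11, 4) = 330

330


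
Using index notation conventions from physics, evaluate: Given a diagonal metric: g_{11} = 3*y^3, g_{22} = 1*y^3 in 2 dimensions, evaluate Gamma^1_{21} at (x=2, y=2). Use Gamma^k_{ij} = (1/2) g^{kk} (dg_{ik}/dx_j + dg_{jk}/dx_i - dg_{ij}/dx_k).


For a diagonal metric, Gamma^k_{ij} = (1/2) g^{kk} (dg_{ik}/dx_j + dg_{jk}/dx_i - dg_{ij}/dx_k).
The metric is diagonal, so g_{ab} = 0 for a != b.
At the given point: g_{11} = 24, g_{22} = 8
g^{11} = 1/24
dg_{21}/dx_1 = 0 (off-diagonal)
dg_{11}/dx_2 = dg_{11}/dx_2 = 36
dg_{21}/dx_1 = 0 (off-diagonal)
Numerator = 0 + 36 - 0 = 36
Gamma^1_{21} = 36 / (2 * 24) = 3/4

3/4


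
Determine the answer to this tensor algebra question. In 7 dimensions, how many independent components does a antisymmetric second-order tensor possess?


A antisymmetric rank-2 tensor in d dimensions has d(d-1)/2 independent components.
d = 7
d(d-1)/2 = 7 * 6 / 2 = 42 / 2 = 21

21


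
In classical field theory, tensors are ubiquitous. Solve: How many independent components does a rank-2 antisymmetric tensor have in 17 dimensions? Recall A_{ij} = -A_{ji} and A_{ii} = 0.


An antisymmetric rank-2 tensor satisfies A_{ij} = -A_{ji}, so diagonal entries are zero.
The independent components are the upper-triangular entries: C(n, 2) = n(n-1)/2.
n = 17
C(17, 2) = 17 * 16 / 2 = 272 / 2 = 136

136


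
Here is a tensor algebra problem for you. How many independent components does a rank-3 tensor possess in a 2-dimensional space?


The number of components of a rank-r tensor in d dimensions is d^r.
Here d = 2 and r = 3.
2^3 = 8

8


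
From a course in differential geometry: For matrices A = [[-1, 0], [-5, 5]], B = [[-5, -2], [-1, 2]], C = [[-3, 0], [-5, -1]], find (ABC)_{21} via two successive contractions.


(ABC)_{21} = sum_m (AB)_{2m} C_{m1}. First compute row 2 of AB.
(AB)_{21} = -5*-5 + 5*-1 = 20
(AB)_{22} = -5*-2 + 5*2 = 20
Now contract with column 1 of C:
(AB)_{21} * C_{11} = 20 * -3 = -60
(AB)_{22} * C_{21} = 20 * -5 = -100
(ABC)_{21} = -60 + -100 = -160

-160


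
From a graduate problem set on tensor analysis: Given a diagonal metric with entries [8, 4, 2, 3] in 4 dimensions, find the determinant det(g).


For a diagonal metric, the determinant is the product of diagonal entries.
Diagonal entries: 8, 4, 2, 3
det(g) = 8 * 4 * 2 * 3 = 192

192


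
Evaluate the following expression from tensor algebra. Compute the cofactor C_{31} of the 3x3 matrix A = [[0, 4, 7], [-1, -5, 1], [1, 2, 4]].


To find cofactor C_{31}, delete row 3 and column 1.
The resulting 2x2 submatrix is: [[4, 7], [-5, 1]]
Minor M_{31} = 4*1 - 7*-5
  = 4 - -35 = 39
Sign = (-1)^(3+1) = (-1)^4 = 1
Cofactor C_{31} = 1 * 39 = 39

39


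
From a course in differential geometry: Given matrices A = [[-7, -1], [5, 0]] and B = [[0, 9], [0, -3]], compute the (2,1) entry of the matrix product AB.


(AB)_{ij} = sum_k A_{ik} B_{kj}.
For i=2, j=1:
A_{21} * B_{11} = 5 * 0 = 0
A_{22} * B_{21} = 0 * 0 = 0
Sum = 0 + 0 = 0

0


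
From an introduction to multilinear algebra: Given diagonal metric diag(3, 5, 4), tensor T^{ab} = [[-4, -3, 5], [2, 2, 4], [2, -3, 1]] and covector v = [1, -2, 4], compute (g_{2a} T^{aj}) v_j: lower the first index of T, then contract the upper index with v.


Step 1: lower the first index. For a diagonal metric, g_{ia} T^{aj} = g_{ii} T^{ij} (no sum on i).
g_{22} = 5
S_2{}^1 = 5 * T^{21} = 5 * 2 = 10
S_2{}^2 = 5 * T^{22} = 5 * 2 = 10
S_2{}^3 = 5 * T^{23} = 5 * 4 = 20
Step 2: contract S_2{}^j with v_j.
S_2{}^1 * v_1 = 10 * 1 = 10
S_2{}^2 * v_2 = 10 * -2 = -20
S_2{}^3 * v_3 = 20 * 4 = 80
Result = 10 + -20 + 80 = 70

70


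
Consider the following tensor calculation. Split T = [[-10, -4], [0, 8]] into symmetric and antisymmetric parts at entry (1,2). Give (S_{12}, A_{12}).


T_{12} = -4
T_{21} = 0
S_{12} = (-4 + 0)/2 = -4/2 = -2
A_{12} = (-4 - 0)/2 = -4/2 = -2
Check: S + A = -2 + -2 = -4 = T_{12}.

(-2, -2)


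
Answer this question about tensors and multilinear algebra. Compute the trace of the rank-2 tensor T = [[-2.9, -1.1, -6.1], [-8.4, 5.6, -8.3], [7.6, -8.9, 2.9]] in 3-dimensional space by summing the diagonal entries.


The contraction (trace) of a rank-2 tensor is the sum of its diagonal elements.
Diagonal entries: A[1,1] = -2.9, A[2,2] = 5.6, A[3,3] = 2.9
Tr(A) = -2.9 + 5.6 + 2.9 = 5.6

5.6


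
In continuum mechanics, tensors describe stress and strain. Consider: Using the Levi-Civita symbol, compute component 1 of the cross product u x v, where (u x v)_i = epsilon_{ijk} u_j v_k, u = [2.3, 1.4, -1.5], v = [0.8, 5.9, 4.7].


(u x v)_1 = sum_{j,k} epsilon_{1jk} u_j v_k. Only permutations of (1,2,3) contribute; the two non-zero terms are:
eps_{123} u_2 v_3 = 1 * 1.4 * 4.7 = 6.58
eps_{132} u_3 v_2 = -1 * -1.5 * 5.9 = 8.85
(u x v)_1 = 15.43

15.43


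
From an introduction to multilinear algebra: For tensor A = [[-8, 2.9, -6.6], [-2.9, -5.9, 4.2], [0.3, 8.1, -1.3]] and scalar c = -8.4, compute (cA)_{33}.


Scalar multiplication: (cA)_{ij} = c * A_{ij}.
c = -8.4
A_{33} = -1.3
(cA)_{33} = -8.4 * -1.3 = 10.92

10.92


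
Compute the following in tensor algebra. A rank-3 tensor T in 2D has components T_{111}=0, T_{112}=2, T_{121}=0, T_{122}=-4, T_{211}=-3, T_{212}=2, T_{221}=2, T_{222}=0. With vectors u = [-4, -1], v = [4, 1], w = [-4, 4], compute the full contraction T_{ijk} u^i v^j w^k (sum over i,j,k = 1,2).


S = sum over i,j,k of T_{ijk} u_i v_j w_k. Expanding all 8 terms:
T_{111}*u_1*v_1*w_1 = 0*-4*4*-4 = 0  (running total: 0)
T_{112}*u_1*v_1*w_2 = 2*-4*4*4 = -128  (running total: -128)
T_{121}*u_1*v_2*w_1 = 0*-4*1*-4 = 0  (running total: -128)
T_{122}*u_1*v_2*w_2 = -4*-4*1*4 = 64  (running total: -64)
T_{211}*u_2*v_1*w_1 = -3*-1*4*-4 = -48  (running total: -112)
T_{212}*u_2*v_1*w_2 = 2*-1*4*4 = -32  (running total: -144)
T_{221}*u_2*v_2*w_1 = 2*-1*1*-4 = 8  (running total: -136)
T_{222}*u_2*v_2*w_2 = 0*-1*1*4 = 0  (running total: -136)
S = -136

-136


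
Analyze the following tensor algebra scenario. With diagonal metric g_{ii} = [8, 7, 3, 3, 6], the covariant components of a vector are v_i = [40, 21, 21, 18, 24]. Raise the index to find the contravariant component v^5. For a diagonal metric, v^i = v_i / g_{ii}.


To raise an index with a diagonal metric: v^i = v_i / g_{ii}.
For index 5: v_5 = 24, g_{55} = 6
v^5 = 24 / 6 = 4

4


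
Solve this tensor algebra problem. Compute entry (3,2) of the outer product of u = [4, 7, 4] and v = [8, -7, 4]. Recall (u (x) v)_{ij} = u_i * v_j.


The outer product entry T_{ij} = u_i * v_j.
We need i=3, j=2.
u_3 = 4, v_2 = -7
T_{3,2} = 4 * -7 = -28

-28


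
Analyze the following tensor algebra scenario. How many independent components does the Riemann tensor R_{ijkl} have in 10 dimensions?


The Riemann tensor in d dimensions has d^2(d^2 - 1)/12 independent components.
d = 10, so d^2 = 100
d^2 - 1 = 99
d^2(d^2 - 1) = 100 * 99 = 9900
Divide by 12: 9900 / 12 = 825

825


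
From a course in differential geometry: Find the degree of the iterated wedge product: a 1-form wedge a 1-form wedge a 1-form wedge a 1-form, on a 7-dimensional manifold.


The degree of a wedge product is the sum of the degrees of the individual forms.
Degrees: 1, 1, 1, 1
Total degree = 1 + 1 + 1 + 1 = 4

4


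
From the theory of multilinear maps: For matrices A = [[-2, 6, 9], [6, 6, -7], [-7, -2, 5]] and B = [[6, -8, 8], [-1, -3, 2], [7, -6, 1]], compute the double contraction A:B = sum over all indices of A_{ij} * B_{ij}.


A:B = sum over all i,j of A_{ij} * B_{ij}.
Row 1: -2*6=-12, 6*-8=-48, 9*8=72 => row sum = 12
Row 2: 6*-1=-6, 6*-3=-18, -7*2=-14 => row sum = -38
Row 3: -7*7=-49, -2*-6=12, 5*1=5 => row sum = -32
Total = 12 + -38 + -32 = -58

-58


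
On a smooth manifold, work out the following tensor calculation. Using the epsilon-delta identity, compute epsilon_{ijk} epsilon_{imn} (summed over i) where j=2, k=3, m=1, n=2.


Using the identity: epsilon_{ijk} epsilon_{imn} = delta_{jm} delta_{kn} - delta_{jn} delta_{km}.
delta_{21} = 0
delta_{32} = 0
delta_{22} = 1
delta_{31} = 0
Result = 0 * 0 - 1 * 0 = 0 - 0 = 0

0


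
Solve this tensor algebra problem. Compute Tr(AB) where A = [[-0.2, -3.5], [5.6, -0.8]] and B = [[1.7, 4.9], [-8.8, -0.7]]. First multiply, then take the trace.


Tr(AB) = sum_i (AB)_{ii} where (AB)_{ii} = sum_k A_{ik} B_{ki}.
(AB)_{11} = -0.2*1.7 + -3.5*-8.8 = 30.46
(AB)_{22} = 5.6*4.9 + -0.8*-0.7 = 28
Tr(AB) = 30.46 + 28 = 58.46

58.46


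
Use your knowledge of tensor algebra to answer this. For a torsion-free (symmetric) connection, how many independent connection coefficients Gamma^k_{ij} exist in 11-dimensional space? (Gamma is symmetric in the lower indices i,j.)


Christoffel symbols Gamma^k_{ij} are symmetric in i,j, so there are d * d(d+1)/2 independent symbols.
d = 11
d(d+1)/2 = 11 * 12 / 2 = 66
Total = 11 * 66 = 726

726


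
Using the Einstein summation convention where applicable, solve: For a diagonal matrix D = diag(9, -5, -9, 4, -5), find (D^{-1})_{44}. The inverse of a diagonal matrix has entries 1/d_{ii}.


For a diagonal matrix, the inverse has entries (D^{-1})_{ii} = 1/d_{ii}.
The diagonal entries are: d_{11} = 9, d_{22} = -5, d_{33} = -9, d_{44} = 4, d_{55} = -5
We need (D^{-1})_{44} = 1/d_{44} = 1/4 = 1/4

1/4


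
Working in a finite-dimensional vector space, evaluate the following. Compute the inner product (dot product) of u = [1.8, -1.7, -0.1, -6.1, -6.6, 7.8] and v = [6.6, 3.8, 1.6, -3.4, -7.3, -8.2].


The inner product u . v = sum of u_i * v_i.
Term-by-term: 1.8 * 6.6, -1.7 * 3.8, -0.1 * 1.6, -6.1 * -3.4, -6.6 * -7.3, 7.8 * -8.2
Products: 11.88, -6.46, -0.16, 20.74, 48.18, -63.96
Sum = 11.88 + -6.46 + -0.16 + 20.74 + 48.18 + -63.96 = 10.22

10.22


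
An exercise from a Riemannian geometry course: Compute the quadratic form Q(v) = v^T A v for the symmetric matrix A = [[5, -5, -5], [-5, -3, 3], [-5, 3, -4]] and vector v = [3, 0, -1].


First compute Av:
(Av)_1 = 5*3 + -5*0 + -5*-1 = 20
(Av)_2 = -5*3 + -3*0 + 3*-1 = -18
(Av)_3 = -5*3 + 3*0 + -4*-1 = -11
Av = [20, -18, -11]
Then v^T (Av) = 3*20 + 0*-18 + -1*-11
= 60 + 0 + 11 = 71

71


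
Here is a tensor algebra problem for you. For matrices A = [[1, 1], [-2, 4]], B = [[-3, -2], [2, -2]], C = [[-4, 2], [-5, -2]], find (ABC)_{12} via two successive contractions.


(ABC)_{12} = sum_m (AB)_{1m} C_{m2}. First compute row 1 of AB.
(AB)_{11} = 1*-3 + 1*2 = -1
(AB)_{12} = 1*-2 + 1*-2 = -4
Now contract with column 2 of C:
(AB)_{11} * C_{12} = -1 * 2 = -2
(AB)_{12} * C_{22} = -4 * -2 = 8
(ABC)_{12} = -2 + 8 = 6

6


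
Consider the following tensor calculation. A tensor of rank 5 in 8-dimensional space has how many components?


The number of components of a rank-r tensor in d dimensions is d^r.
Here d = 8 and r = 5.
8^5 = 32768

32768


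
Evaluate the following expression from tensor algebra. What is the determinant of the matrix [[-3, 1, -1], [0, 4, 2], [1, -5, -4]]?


Expanding along the first row, det(A) = a11*M_11 - a12*M_12 + a13*M_13, where M_1j is the (1,j) minor.
Minor M_11 = 4*-4 - 2*-5 = -6
Minor M_12 = 0*-4 - 2*1 = -2
Minor M_13 = 0*-5 - 4*1 = -4
det = -3*(-6) - 1*(-2) + -1*(-4)
    = 18 - -2 + 4
    = 24

24


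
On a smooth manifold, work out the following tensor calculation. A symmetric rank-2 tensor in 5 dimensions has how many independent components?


A symmetric rank-2 tensor in d dimensions has d(d+1)/2 independent components.
d = 5
d(d+1)/2 = 5 * 6 / 2 = 30 / 2 = 15

15


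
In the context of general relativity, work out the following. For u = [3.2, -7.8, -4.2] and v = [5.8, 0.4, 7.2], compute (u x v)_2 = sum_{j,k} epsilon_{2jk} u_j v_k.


(u x v)_2 = sum_{j,k} epsilon_{2jk} u_j v_k. Only permutations of (1,2,3) contribute; the two non-zero terms are:
eps_{213} u_1 v_3 = -1 * 3.2 * 7.2 = -23.04
eps_{231} u_3 v_1 = 1 * -4.2 * 5.8 = -24.36
(u x v)_2 = -47.4

-47.4


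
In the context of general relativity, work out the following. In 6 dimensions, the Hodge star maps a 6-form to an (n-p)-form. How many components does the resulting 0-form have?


The Hodge dual of a p-form on an n-dimensional manifold is an (n-p)-form.
n = 6, p = 6, so dual degree = 6 - 6 = 0
The number of components is C(n, n-p) = C(6, 0) = 1

1


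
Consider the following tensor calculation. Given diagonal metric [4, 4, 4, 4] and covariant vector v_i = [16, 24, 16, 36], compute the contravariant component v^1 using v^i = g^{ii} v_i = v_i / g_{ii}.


To raise an index with a diagonal metric: v^i = v_i / g_{ii}.
For index 1: v_1 = 16, g_{11} = 4
v^1 = 16 / 4 = 4

4


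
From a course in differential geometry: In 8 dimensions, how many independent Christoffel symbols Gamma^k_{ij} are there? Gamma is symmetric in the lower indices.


Christoffel symbols Gamma^k_{ij} are symmetric in i,j, so there are d * d(d+1)/2 independent symbols.
d = 8
d(d+1)/2 = 8 * 9 / 2 = 36
Total = 8 * 36 = 288

288


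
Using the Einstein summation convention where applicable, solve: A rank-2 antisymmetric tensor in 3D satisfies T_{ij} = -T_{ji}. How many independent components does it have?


An antisymmetric rank-2 tensor satisfies A_{ij} = -A_{ji}, so diagonal entries are zero.
The independent components are the upper-triangular entries: C(n, 2) = n(n-1)/2.
n = 3
C(3, 2) = 3 * 2 / 2 = 6 / 2 = 3

3


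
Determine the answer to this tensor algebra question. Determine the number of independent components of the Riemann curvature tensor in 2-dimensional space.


The Riemann tensor in d dimensions has d^2(d^2 - 1)/12 independent components.
d = 2, so d^2 = 4
d^2 - 1 = 3
d^2(d^2 - 1) = 4 * 3 = 12
Divide by 12: 12 / 12 = 1

1


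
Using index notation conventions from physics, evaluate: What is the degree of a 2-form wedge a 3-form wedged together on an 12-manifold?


The degree of a wedge product is the sum of the degrees of the individual forms.
Degrees: 2, 3
Total degree = 2 + 3 = 5

5


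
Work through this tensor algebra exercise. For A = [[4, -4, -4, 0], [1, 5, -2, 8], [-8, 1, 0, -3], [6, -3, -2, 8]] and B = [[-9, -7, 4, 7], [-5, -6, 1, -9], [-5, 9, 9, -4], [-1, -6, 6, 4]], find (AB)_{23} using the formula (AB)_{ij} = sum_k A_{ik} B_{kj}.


(AB)_{ij} = sum_k A_{ik} B_{kj}.
For i=2, j=3:
A_{21} * B_{13} = 1 * 4 = 4
A_{22} * B_{23} = 5 * 1 = 5
A_{23} * B_{33} = -2 * 9 = -18
A_{24} * B_{43} = 8 * 6 = 48
Sum = 4 + 5 + -18 + 48 = 39

39


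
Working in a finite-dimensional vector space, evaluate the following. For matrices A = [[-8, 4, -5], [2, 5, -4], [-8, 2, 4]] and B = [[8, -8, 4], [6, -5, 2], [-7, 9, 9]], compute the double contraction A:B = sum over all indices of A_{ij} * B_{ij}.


A:B = sum over all i,j of A_{ij} * B_{ij}.
Row 1: -8*8=-64, 4*-8=-32, -5*4=-20 => row sum = -116
Row 2: 2*6=12, 5*-5=-25, -4*2=-8 => row sum = -21
Row 3: -8*-7=56, 2*9=18, 4*9=36 => row sum = 110
Total = -116 + -21 + 110 = -27

-27


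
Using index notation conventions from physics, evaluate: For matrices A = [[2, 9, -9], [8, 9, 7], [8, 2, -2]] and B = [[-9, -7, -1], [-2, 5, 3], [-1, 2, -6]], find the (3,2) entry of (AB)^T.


(AB)^T_{ij} = (AB)_{ji} = sum_k A_{jk} B_{ki}.
For i=3, j=2 we need (AB)_{23}:
A_{21} * B_{13} = 8 * -1 = -8
A_{22} * B_{23} = 9 * 3 = 27
A_{23} * B_{33} = 7 * -6 = -42
Sum = -8 + 27 + -42 = -23

-23


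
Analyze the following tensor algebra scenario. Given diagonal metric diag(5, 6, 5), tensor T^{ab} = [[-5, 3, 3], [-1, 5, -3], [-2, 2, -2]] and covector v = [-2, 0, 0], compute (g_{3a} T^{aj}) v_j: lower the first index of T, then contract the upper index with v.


Step 1: lower the first index. For a diagonal metric, g_{ia} T^{aj} = g_{ii} T^{ij} (no sum on i).
g_{33} = 5
S_3{}^1 = 5 * T^{31} = 5 * -2 = -10
S_3{}^2 = 5 * T^{32} = 5 * 2 = 10
S_3{}^3 = 5 * T^{33} = 5 * -2 = -10
Step 2: contract S_3{}^j with v_j.
S_3{}^1 * v_1 = -10 * -2 = 20
S_3{}^2 * v_2 = 10 * 0 = 0
S_3{}^3 * v_3 = -10 * 0 = 0
Result = 20 + 0 + 0 = 20

20


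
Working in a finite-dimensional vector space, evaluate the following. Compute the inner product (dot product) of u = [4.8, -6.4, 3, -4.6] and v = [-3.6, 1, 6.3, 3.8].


The inner product u . v = sum of u_i * v_i.
Term-by-term: 4.8 * -3.6, -6.4 * 1, 3 * 6.3, -4.6 * 3.8
Products: -17.28, -6.4, 18.9, -17.48
Sum = -17.28 + -6.4 + 18.9 + -17.48 = -22.26

-22.26


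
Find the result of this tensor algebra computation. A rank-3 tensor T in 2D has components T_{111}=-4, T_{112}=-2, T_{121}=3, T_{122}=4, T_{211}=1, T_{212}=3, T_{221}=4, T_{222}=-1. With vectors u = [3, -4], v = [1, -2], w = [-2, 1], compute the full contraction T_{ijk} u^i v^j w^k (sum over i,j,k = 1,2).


S = sum over i,j,k of T_{ijk} u_i v_j w_k. Expanding all 8 terms:
T_{111}*u_1*v_1*w_1 = -4*3*1*-2 = 24  (running total: 24)
T_{112}*u_1*v_1*w_2 = -2*3*1*1 = -6  (running total: 18)
T_{121}*u_1*v_2*w_1 = 3*3*-2*-2 = 36  (running total: 54)
T_{122}*u_1*v_2*w_2 = 4*3*-2*1 = -24  (running total: 30)
T_{211}*u_2*v_1*w_1 = 1*-4*1*-2 = 8  (running total: 38)
T_{212}*u_2*v_1*w_2 = 3*-4*1*1 = -12  (running total: 26)
T_{221}*u_2*v_2*w_1 = 4*-4*-2*-2 = -64  (running total: -38)
T_{222}*u_2*v_2*w_2 = -1*-4*-2*1 = -8  (running total: -46)
S = -46

-46


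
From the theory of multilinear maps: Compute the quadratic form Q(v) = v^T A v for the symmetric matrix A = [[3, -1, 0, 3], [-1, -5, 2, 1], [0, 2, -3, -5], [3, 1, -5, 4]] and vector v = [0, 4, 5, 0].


First compute Av:
(Av)_1 = 3*0 + -1*4 + 0*5 + 3*0 = -4
(Av)_2 = -1*0 + -5*4 + 2*5 + 1*0 = -10
(Av)_3 = 0*0 + 2*4 + -3*5 + -5*0 = -7
(Av)_4 = 3*0 + 1*4 + -5*5 + 4*0 = -21
Av = [-4, -10, -7, -21]
Then v^T (Av) = 0*-4 + 4*-10 + 5*-7 + 0*-21
= 0 + -40 + -35 + 0 = -75

-75


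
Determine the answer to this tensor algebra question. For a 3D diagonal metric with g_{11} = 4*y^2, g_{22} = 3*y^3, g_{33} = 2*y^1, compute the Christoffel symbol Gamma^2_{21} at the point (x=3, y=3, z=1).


For a diagonal metric, Gamma^k_{ij} = (1/2) g^{kk} (dg_{ik}/dx_j + dg_{jk}/dx_i - dg_{ij}/dx_k).
The metric is diagonal, so g_{ab} = 0 for a != b.
At the given point: g_{11} = 36, g_{22} = 81, g_{33} = 6
g^{22} = 1/81
dg_{22}/dx_1 = dg_{22}/dx_1 = 0
dg_{12}/dx_2 = 0 (off-diagonal)
dg_{21}/dx_2 = 0 (off-diagonal)
Numerator = 0 + 0 - 0 = 0
Gamma^2_{21} = 0 / (2 * 81) = 0

0


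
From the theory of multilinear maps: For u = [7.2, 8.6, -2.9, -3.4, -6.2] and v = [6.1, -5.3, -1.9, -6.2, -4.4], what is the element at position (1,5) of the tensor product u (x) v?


The outer product entry T_{ij} = u_i * v_j.
We need i=1, j=5.
u_1 = 7.2, v_5 = -4.4
T_{1,5} = 7.2 * -4.4 = -31.68

-31.68


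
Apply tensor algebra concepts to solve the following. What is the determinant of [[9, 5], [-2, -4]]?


For a 2x2 matrix [[a, b], [c, d]], det = a*d - b*c.
a = 9, b = 5, c = -2, d = -4
a*d = 9 * -4 = -36
b*c = 5 * -2 = -10
det = -36 - -10 = -26

-26


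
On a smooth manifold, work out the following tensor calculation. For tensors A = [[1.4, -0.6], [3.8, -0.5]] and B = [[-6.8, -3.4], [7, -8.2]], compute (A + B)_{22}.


Tensor addition is component-wise: (A + B)_{ij} = A_{ij} + B_{ij}.
A_{22} = -0.5
B_{22} = -8.2
(A + B)_{22} = -0.5 + -8.2 = -8.7

-8.7


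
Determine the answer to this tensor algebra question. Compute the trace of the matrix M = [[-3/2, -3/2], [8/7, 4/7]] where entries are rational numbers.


The trace is the sum of diagonal entries.
Diagonal: M[1,1] = -3/2, M[2,2] = 4/7
Tr(M) = -3/2 + 4/7
Computing step by step:
After adding M[1,1]: -3/2
After adding M[2,2]: -13/14
Tr(M) = -13/14

-13/14


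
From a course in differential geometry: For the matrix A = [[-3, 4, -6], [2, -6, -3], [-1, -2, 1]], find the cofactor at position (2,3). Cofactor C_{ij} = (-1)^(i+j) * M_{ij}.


To find cofactor C_{23}, delete row 2 and column 3.
The resulting 2x2 submatrix is: [[-3, 4], [-1, -2]]
Minor M_{23} = -3*-2 - 4*-1
  = 6 - -4 = 10
Sign = (-1)^(2+3) = (-1)^5 = -1
Cofactor C_{23} = -1 * 10 = -10

-10


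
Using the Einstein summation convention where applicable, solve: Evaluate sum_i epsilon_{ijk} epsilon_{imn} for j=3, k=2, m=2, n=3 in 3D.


Using the identity: epsilon_{ijk} epsilon_{imn} = delta_{jm} delta_{kn} - delta_{jn} delta_{km}.
delta_{32} = 0
delta_{23} = 0
delta_{33} = 1
delta_{22} = 1
Result = 0 * 0 - 1 * 1 = 0 - 1 = -1

-1


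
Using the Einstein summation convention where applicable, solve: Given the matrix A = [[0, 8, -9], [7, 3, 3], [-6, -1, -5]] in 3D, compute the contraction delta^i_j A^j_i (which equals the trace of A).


The contraction (trace) of a rank-2 tensor is the sum of its diagonal elements.
Diagonal entries: A[1,1] = 0, A[2,2] = 3, A[3,3] = -5
Tr(A) = 0 + 3 + -5 = -2

-2


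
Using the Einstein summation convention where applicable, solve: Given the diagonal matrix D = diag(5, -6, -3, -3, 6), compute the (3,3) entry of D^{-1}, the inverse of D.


For a diagonal matrix, the inverse has entries (D^{-1})_{ii} = 1/d_{ii}.
The diagonal entries are: d_{11} = 5, d_{22} = -6, d_{33} = -3, d_{44} = -3, d_{55} = 6
We need (D^{-1})_{33} = 1/d_{33} = 1/-3 = -1/3

-1/3


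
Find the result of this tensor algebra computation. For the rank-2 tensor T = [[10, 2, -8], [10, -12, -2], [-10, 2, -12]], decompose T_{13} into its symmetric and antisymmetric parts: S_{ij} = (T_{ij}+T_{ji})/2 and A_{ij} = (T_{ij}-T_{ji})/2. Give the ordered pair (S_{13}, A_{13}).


T_{13} = -8
T_{31} = -10
S_{13} = (-8 + -10)/2 = -18/2 = -9
A_{13} = (-8 - -10)/2 = 2/2 = 1
Check: S + A = -9 + 1 = -8 = T_{13}.

(-9, 1)


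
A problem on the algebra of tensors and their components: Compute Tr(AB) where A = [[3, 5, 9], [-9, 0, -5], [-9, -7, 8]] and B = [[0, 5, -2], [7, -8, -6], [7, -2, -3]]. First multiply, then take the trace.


Tr(AB) = sum_i (AB)_{ii} where (AB)_{ii} = sum_k A_{ik} B_{ki}.
(AB)_{11} = 3*0 + 5*7 + 9*7 = 98
(AB)_{22} = -9*5 + 0*-8 + -5*-2 = -35
(AB)_{33} = -9*-2 + -7*-6 + 8*-3 = 36
Tr(AB) = 98 + -35 + 36 = 99

99


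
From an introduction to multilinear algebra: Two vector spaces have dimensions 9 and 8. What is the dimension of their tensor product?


The dimension of a tensor product is the product of dimensions.
dim(V) = 9, dim(W) = 8
dim(V (x) W) = 9 * 8 = 72

72


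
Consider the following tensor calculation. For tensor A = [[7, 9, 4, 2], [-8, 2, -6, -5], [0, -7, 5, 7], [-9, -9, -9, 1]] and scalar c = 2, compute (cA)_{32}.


Scalar multiplication: (cA)_{ij} = c * A_{ij}.
c = 2
A_{32} = -7
(cA)_{32} = 2 * -7 = -14

-14


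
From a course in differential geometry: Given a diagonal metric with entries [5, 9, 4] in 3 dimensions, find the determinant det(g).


For a diagonal metric, the determinant is the product of diagonal entries.
Diagonal entries: 5, 9, 4
det(g) = 5 * 9 * 4 = 180

180


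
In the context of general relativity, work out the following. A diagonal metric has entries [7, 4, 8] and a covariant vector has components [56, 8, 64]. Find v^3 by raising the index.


To raise an index with a diagonal metric: v^i = v_i / g_{ii}.
For index 3: v_3 = 64, g_{33} = 8
v^3 = 64 / 8 = 8

8


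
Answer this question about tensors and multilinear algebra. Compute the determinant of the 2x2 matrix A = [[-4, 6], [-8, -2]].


For a 2x2 matrix [[a, b], [c, d]], det = a*d - b*c.
a = -4, b = 6, c = -8, d = -2
a*d = -4 * -2 = 8
b*c = 6 * -8 = -48
det = 8 - -48 = 56

56


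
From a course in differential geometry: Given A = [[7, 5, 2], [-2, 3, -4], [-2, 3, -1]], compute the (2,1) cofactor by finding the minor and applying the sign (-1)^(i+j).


To find cofactor C_{21}, delete row 2 and column 1.
The resulting 2x2 submatrix is: [[5, 2], [3, -1]]
Minor M_{21} = 5*-1 - 2*3
  = -5 - 6 = -11
Sign = (-1)^(2+1) = (-1)^3 = -1
Cofactor C_{21} = -1 * -11 = 11

11


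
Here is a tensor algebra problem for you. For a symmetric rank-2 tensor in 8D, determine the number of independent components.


A symmetric rank-2 tensor in d dimensions has d(d+1)/2 independent components.
d = 8
d(d+1)/2 = 8 * 9 / 2 = 72 / 2 = 36

36


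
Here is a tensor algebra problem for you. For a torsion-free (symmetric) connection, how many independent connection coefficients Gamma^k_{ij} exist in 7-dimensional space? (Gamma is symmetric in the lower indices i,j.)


Christoffel symbols Gamma^k_{ij} are symmetric in i,j, so there are d * d(d+1)/2 independent symbols.
d = 7
d(d+1)/2 = 7 * 8 / 2 = 28
Total = 7 * 28 = 196

196


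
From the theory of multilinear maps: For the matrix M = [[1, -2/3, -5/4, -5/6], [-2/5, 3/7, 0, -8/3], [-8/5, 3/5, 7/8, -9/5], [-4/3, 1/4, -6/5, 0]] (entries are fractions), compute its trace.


The trace is the sum of diagonal entries.
Diagonal: M[1,1] = 1, M[2,2] = 3/7, M[3,3] = 7/8, M[4,4] = 0
Tr(M) = 1 + 3/7 + 7/8 + 0
Computing step by step:
After adding M[1,1]: 1
After adding M[2,2]: 10/7
After adding M[3,3]: 129/56
After adding M[4,4]: 129/56
Tr(M) = 129/56

129/56


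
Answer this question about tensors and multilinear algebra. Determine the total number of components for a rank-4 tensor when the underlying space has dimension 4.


The number of components of a rank-r tensor in d dimensions is d^r.
Here d = 4 and r = 4.
4^4 = 256

256


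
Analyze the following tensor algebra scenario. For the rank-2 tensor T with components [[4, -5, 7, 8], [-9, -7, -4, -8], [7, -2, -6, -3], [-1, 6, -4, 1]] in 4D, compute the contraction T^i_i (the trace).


The contraction (trace) of a rank-2 tensor is the sum of its diagonal elements.
Diagonal entries: A[1,1] = 4, A[2,2] = -7, A[3,3] = -6, A[4,4] = 1
Tr(A) = 4 + -7 + -6 + 1 = -8

-8


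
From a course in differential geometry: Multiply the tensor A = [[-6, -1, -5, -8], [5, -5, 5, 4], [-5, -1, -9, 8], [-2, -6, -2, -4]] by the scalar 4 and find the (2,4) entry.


Scalar multiplication: (cA)_{ij} = c * A_{ij}.
c = 4
A_{24} = 4
(cA)_{24} = 4 * 4 = 16

16


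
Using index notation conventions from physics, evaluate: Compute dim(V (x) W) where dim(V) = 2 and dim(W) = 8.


The dimension of a tensor product is the product of dimensions.
dim(V) = 2, dim(W) = 8
dim(V (x) W) = 2 * 8 = 16

16


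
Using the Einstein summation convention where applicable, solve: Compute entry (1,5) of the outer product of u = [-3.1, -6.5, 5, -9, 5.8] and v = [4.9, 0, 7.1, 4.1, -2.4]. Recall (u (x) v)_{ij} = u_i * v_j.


The outer product entry T_{ij} = u_i * v_j.
We need i=1, j=5.
u_1 = -3.1, v_5 = -2.4
T_{1,5} = -3.1 * -2.4 = 7.44

7.44


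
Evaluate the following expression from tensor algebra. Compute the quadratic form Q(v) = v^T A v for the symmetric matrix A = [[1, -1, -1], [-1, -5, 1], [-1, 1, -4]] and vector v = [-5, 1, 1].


First compute Av:
(Av)_1 = 1*-5 + -1*1 + -1*1 = -7
(Av)_2 = -1*-5 + -5*1 + 1*1 = 1
(Av)_3 = -1*-5 + 1*1 + -4*1 = 2
Av = [-7, 1, 2]
Then v^T (Av) = -5*-7 + 1*1 + 1*2
= 35 + 1 + 2 = 38

38


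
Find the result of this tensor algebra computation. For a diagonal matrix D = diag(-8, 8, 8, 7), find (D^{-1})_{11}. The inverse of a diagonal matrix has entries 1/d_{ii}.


For a diagonal matrix, the inverse has entries (D^{-1})_{ii} = 1/d_{ii}.
The diagonal entries are: d_{11} = -8, d_{22} = 8, d_{33} = 8, d_{44} = 7
We need (D^{-1})_{11} = 1/d_{11} = 1/-8 = -1/8

-1/8


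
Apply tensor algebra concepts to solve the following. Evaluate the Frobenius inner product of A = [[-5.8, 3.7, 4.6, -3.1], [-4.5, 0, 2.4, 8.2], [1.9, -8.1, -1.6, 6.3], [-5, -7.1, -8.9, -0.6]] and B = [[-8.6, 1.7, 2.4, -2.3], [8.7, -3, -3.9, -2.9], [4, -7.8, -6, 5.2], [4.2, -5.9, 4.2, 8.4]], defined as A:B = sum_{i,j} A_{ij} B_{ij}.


A:B = sum over all i,j of A_{ij} * B_{ij}.
Row 1: -5.8*-8.6=49.88, 3.7*1.7=6.29, 4.6*2.4=11.04, -3.1*-2.3=7.13 => row sum = 74.34
Row 2: -4.5*8.7=-39.15, 0*-3=0, 2.4*-3.9=-9.36, 8.2*-2.9=-23.78 => row sum = -72.29
Row 3: 1.9*4=7.6, -8.1*-7.8=63.18, -1.6*-6=9.6, 6.3*5.2=32.76 => row sum = 113.14
Row 4: -5*4.2=-21, -7.1*-5.9=41.89, -8.9*4.2=-37.38, -0.6*8.4=-5.04 => row sum = -21.53
Total = 74.34 + -72.29 + 113.14 + -21.53 = 93.66

93.66


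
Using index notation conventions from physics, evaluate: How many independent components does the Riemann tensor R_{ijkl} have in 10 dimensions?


The Riemann tensor in d dimensions has d^2(d^2 - 1)/12 independent components.
d = 10, so d^2 = 100
d^2 - 1 = 99
d^2(d^2 - 1) = 100 * 99 = 9900
Divide by 12: 9900 / 12 = 825

825


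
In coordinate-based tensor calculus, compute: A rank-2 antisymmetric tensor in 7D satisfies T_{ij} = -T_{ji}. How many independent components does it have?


An antisymmetric rank-2 tensor satisfies A_{ij} = -A_{ji}, so diagonal entries are zero.
The independent components are the upper-triangular entries: C(n, 2) = n(n-1)/2.
n = 7
C(7, 2) = 7 * 6 / 2 = 42 / 2 = 21

21


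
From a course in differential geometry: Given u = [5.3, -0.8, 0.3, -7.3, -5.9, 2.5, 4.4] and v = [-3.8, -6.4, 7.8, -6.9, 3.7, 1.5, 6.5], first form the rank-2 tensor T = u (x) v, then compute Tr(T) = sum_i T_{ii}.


The outer product gives T_{ij} = u_i v_j.
The trace (contraction) is Tr(T) = sum_i T_{ii} = sum_i u_i v_i.
Diagonal entries:
T_{11} = u_1 * v_1 = 5.3 * -3.8 = -20.14
T_{22} = u_2 * v_2 = -0.8 * -6.4 = 5.12
T_{33} = u_3 * v_3 = 0.3 * 7.8 = 2.34
T_{44} = u_4 * v_4 = -7.3 * -6.9 = 50.37
T_{55} = u_5 * v_5 = -5.9 * 3.7 = -21.83
T_{66} = u_6 * v_6 = 2.5 * 1.5 = 3.75
T_{77} = u_7 * v_7 = 4.4 * 6.5 = 28.6
Tr(T) = -20.14 + 5.12 + 2.34 + 50.37 + -21.83 + 3.75 + 28.6 = 48.21

48.21


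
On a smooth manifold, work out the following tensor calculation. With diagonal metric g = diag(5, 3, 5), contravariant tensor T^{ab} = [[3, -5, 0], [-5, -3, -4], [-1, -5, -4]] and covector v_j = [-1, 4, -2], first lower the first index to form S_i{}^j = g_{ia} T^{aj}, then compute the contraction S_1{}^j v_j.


Step 1: lower the first index. For a diagonal metric, g_{ia} T^{aj} = g_{ii} T^{ij} (no sum on i).
g_{11} = 5
S_1{}^1 = 5 * T^{11} = 5 * 3 = 15
S_1{}^2 = 5 * T^{12} = 5 * -5 = -25
S_1{}^3 = 5 * T^{13} = 5 * 0 = 0
Step 2: contract S_1{}^j with v_j.
S_1{}^1 * v_1 = 15 * -1 = -15
S_1{}^2 * v_2 = -25 * 4 = -100
S_1{}^3 * v_3 = 0 * -2 = 0
Result = -15 + -100 + 0 = -115

-115


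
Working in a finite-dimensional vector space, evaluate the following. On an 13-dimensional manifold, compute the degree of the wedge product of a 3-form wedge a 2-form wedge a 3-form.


The degree of a wedge product is the sum of the degrees of the individual forms.
Degrees: 3, 2, 3
Total degree = 3 + 2 + 3 = 8

8


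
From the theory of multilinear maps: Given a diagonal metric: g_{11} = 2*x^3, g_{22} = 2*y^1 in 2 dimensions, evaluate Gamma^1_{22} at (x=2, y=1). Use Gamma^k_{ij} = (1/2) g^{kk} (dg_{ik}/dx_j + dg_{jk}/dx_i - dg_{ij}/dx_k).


For a diagonal metric, Gamma^k_{ij} = (1/2) g^{kk} (dg_{ik}/dx_j + dg_{jk}/dx_i - dg_{ij}/dx_k).
The metric is diagonal, so g_{ab} = 0 for a != b.
At the given point: g_{11} = 16, g_{22} = 2
g^{11} = 1/16
dg_{21}/dx_2 = 0 (off-diagonal)
dg_{21}/dx_2 = 0 (off-diagonal)
dg_{22}/dx_1 = dg_{22}/dx_1 = 0
Numerator = 0 + 0 - 0 = 0
Gamma^1_{22} = 0 / (2 * 16) = 0

0


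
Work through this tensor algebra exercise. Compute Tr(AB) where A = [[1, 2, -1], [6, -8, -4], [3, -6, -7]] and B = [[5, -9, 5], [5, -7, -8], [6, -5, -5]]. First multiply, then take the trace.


Tr(AB) = sum_i (AB)_{ii} where (AB)_{ii} = sum_k A_{ik} B_{ki}.
(AB)_{11} = 1*5 + 2*5 + -1*6 = 9
(AB)_{22} = 6*-9 + -8*-7 + -4*-5 = 22
(AB)_{33} = 3*5 + -6*-8 + -7*-5 = 98
Tr(AB) = 9 + 22 + 98 = 129

129


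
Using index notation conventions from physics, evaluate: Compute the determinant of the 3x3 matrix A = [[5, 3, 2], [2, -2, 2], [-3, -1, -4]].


Expanding along the first row, det(A) = a11*M_11 - a12*M_12 + a13*M_13, where M_1j is the (1,j) minor.
Minor M_11 = -2*-4 - 2*-1 = 10
Minor M_12 = 2*-4 - 2*-3 = -2
Minor M_13 = 2*-1 - -2*-3 = -8
det = 5*(10) - 3*(-2) + 2*(-8)
    = 50 - -6 + -16
    = 40

40


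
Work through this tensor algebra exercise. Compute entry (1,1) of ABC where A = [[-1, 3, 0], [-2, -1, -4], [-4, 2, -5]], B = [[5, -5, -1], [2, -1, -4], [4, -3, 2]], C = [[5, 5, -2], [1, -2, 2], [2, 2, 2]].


(ABC)_{11} = sum_m (AB)_{1m} C_{m1}. First compute row 1 of AB.
(AB)_{11} = -1*5 + 3*2 + 0*4 = 1
(AB)_{12} = -1*-5 + 3*-1 + 0*-3 = 2
(AB)_{13} = -1*-1 + 3*-4 + 0*2 = -11
Now contract with column 1 of C:
(AB)_{11} * C_{11} = 1 * 5 = 5
(AB)_{12} * C_{21} = 2 * 1 = 2
(AB)_{13} * C_{31} = -11 * 2 = -22
(ABC)_{11} = 5 + 2 + -22 = -15

-15


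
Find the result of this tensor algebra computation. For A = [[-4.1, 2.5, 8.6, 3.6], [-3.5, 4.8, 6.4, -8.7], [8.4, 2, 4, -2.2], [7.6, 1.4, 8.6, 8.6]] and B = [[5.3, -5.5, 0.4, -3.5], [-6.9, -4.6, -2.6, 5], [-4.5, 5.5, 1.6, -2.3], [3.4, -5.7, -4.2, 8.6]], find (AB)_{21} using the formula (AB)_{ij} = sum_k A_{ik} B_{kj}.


(AB)_{ij} = sum_k A_{ik} B_{kj}.
For i=2, j=1:
A_{21} * B_{11} = -3.5 * 5.3 = -18.55
A_{22} * B_{21} = 4.8 * -6.9 = -33.12
A_{23} * B_{31} = 6.4 * -4.5 = -28.8
A_{24} * B_{41} = -8.7 * 3.4 = -29.58
Sum = -18.55 + -33.12 + -28.8 + -29.58 = -110.05

-110.05


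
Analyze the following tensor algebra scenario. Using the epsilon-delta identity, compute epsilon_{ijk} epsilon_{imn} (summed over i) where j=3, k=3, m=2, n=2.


Using the identity: epsilon_{ijk} epsilon_{imn} = delta_{jm} delta_{kn} - delta_{jn} delta_{km}.
delta_{32} = 0
delta_{32} = 0
delta_{32} = 0
delta_{32} = 0
Result = 0 * 0 - 0 * 0 = 0 - 0 = 0

0


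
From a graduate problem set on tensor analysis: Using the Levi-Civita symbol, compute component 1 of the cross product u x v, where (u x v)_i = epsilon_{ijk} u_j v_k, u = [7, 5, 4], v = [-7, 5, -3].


(u x v)_1 = sum_{j,k} epsilon_{1jk} u_j v_k. Only permutations of (1,2,3) contribute; the two non-zero terms are:
eps_{123} u_2 v_3 = 1 * 5 * -3 = -15
eps_{132} u_3 v_2 = -1 * 4 * 5 = -20
(u x v)_1 = -35

-35


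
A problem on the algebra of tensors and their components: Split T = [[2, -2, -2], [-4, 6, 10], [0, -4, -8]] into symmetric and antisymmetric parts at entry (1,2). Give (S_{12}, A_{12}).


T_{12} = -2
T_{21} = -4
S_{12} = (-2 + -4)/2 = -6/2 = -3
A_{12} = (-2 - -4)/2 = 2/2 = 1
Check: S + A = -3 + 1 = -2 = T_{12}.

(-3, 1)


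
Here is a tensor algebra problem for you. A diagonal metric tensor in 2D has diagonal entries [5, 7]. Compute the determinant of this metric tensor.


For a diagonal metric, the determinant is the product of diagonal entries.
Diagonal entries: 5, 7
det(g) = 5 * 7 = 35

35


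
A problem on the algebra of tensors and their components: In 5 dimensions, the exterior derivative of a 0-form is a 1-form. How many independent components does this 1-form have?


The exterior derivative of a p-form is a (p+1)-form.
Its number of independent components is C(n, p+1).
n = 5, p+1 = 1
C(5, 1) = 5

5


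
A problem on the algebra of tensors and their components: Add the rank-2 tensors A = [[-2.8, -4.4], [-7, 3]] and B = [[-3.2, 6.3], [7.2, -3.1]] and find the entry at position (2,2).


Tensor addition is component-wise: (A + B)_{ij} = A_{ij} + B_{ij}.
A_{22} = 3
B_{22} = -3.1
(A + B)_{22} = 3 + -3.1 = -0.1

-0.1


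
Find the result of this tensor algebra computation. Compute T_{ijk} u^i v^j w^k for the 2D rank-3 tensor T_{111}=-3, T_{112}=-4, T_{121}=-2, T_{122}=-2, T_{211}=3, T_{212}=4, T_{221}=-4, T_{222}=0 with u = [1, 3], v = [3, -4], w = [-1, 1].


S = sum over i,j,k of T_{ijk} u_i v_j w_k. Expanding all 8 terms:
T_{111}*u_1*v_1*w_1 = -3*1*3*-1 = 9  (running total: 9)
T_{112}*u_1*v_1*w_2 = -4*1*3*1 = -12  (running total: -3)
T_{121}*u_1*v_2*w_1 = -2*1*-4*-1 = -8  (running total: -11)
T_{122}*u_1*v_2*w_2 = -2*1*-4*1 = 8  (running total: -3)
T_{211}*u_2*v_1*w_1 = 3*3*3*-1 = -27  (running total: -30)
T_{212}*u_2*v_1*w_2 = 4*3*3*1 = 36  (running total: 6)
T_{221}*u_2*v_2*w_1 = -4*3*-4*-1 = -48  (running total: -42)
T_{222}*u_2*v_2*w_2 = 0*3*-4*1 = 0  (running total: -42)
S = -42

-42


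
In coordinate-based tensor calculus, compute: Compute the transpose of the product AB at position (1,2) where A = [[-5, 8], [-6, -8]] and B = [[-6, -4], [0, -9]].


(AB)^T_{ij} = (AB)_{ji} = sum_k A_{jk} B_{ki}.
For i=1, j=2 we need (AB)_{21}:
A_{21} * B_{11} = -6 * -6 = 36
A_{22} * B_{21} = -8 * 0 = 0
Sum = 36 + 0 = 36

36


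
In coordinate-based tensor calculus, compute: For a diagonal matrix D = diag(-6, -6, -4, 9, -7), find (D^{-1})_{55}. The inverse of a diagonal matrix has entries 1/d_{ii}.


For a diagonal matrix, the inverse has entries (D^{-1})_{ii} = 1/d_{ii}.
The diagonal entries are: d_{11} = -6, d_{22} = -6, d_{33} = -4, d_{44} = 9, d_{55} = -7
We need (D^{-1})_{55} = 1/d_{55} = 1/-7 = -1/7

-1/7


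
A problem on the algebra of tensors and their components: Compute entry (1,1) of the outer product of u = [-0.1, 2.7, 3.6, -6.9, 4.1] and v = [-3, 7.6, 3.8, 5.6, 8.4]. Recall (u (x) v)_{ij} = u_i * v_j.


The outer product entry T_{ij} = u_i * v_j.
We need i=1, j=1.
u_1 = -0.1, v_1 = -3
T_{1,1} = -0.1 * -3 = 0.3

0.3


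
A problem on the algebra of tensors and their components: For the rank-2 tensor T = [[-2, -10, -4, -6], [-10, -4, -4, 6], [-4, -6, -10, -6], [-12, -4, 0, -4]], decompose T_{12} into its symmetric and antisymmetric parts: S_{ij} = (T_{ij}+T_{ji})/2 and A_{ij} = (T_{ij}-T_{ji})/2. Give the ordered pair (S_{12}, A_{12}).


T_{12} = -10
T_{21} = -10
S_{12} = (-10 + -10)/2 = -20/2 = -10
A_{12} = (-10 - -10)/2 = 0/2 = 0
Check: S + A = -10 + 0 = -10 = T_{12}.

(-10, 0)


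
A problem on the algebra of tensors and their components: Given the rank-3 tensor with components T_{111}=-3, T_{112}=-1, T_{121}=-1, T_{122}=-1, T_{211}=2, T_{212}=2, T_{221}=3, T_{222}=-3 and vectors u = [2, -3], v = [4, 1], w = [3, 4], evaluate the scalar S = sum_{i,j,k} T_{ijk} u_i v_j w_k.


S = sum over i,j,k of T_{ijk} u_i v_j w_k. Expanding all 8 terms:
T_{111}*u_1*v_1*w_1 = -3*2*4*3 = -72  (running total: -72)
T_{112}*u_1*v_1*w_2 = -1*2*4*4 = -32  (running total: -104)
T_{121}*u_1*v_2*w_1 = -1*2*1*3 = -6  (running total: -110)
T_{122}*u_1*v_2*w_2 = -1*2*1*4 = -8  (running total: -118)
T_{211}*u_2*v_1*w_1 = 2*-3*4*3 = -72  (running total: -190)
T_{212}*u_2*v_1*w_2 = 2*-3*4*4 = -96  (running total: -286)
T_{221}*u_2*v_2*w_1 = 3*-3*1*3 = -27  (running total: -313)
T_{222}*u_2*v_2*w_2 = -3*-3*1*4 = 36  (running total: -277)
S = -277

-277
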